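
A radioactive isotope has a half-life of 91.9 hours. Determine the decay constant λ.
λ = ln(2)/t½ = 0.007542 hour⁻¹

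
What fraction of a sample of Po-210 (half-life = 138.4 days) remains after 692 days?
N/N₀ = (1/2)^(t/t½) = 0.03125 = 3.12%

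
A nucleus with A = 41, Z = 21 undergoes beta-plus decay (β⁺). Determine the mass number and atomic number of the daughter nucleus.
Daughter: A = 41, Z = 20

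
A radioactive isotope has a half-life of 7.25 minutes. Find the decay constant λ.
λ = ln(2)/t½ = 0.09561 minute⁻¹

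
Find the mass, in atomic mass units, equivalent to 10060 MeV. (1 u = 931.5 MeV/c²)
m = E/c² = 10.8 u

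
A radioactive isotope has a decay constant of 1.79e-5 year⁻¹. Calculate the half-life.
t½ = ln(2)/λ = 38720 years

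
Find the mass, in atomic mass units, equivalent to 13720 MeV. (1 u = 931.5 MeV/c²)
m = E/c² = 14.73 u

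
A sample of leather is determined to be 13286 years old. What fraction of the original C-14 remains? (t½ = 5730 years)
N/N₀ = (1/2)^(t/t½) = 0.2005 = 20%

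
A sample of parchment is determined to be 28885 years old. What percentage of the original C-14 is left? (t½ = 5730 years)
N/N₀ = (1/2)^(t/t½) = 0.03037 = 3.04%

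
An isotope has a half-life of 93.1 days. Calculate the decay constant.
λ = ln(2)/t½ = 0.007445 day⁻¹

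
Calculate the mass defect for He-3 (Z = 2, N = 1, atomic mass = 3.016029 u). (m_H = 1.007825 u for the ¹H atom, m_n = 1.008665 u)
Δm = Z·m_H + N·m_n − M = 0.008286 u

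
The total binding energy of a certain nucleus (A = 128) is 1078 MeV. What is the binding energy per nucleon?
B.E./A = 1078/128 = 8.422 MeV/nucleon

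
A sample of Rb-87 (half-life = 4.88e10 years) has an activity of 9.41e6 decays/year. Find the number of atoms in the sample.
N = A/λ = 6.625e17 atoms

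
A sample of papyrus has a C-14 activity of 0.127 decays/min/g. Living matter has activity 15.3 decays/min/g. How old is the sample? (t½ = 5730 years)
Age = t½ × log₂(A₀/A) = 39610 years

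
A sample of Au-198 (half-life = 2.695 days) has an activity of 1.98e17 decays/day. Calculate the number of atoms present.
N = A/λ = 7.698e17 atoms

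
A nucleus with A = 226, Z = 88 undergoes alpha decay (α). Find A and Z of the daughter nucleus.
Daughter: A = 222, Z = 86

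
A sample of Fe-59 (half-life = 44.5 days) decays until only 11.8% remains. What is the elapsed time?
t = t½ × log₂(N₀/N) = 137.2 days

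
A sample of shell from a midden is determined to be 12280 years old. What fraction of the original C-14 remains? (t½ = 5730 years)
N/N₀ = (1/2)^(t/t½) = 0.2264 = 22.6%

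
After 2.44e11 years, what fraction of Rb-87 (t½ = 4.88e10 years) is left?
N/N₀ = (1/2)^(t/t½) = 0.03125 = 3.12%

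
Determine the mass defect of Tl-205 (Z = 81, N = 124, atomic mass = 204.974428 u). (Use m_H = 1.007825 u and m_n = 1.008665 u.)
Δm = Z·m_H + N·m_n − M = 1.734 u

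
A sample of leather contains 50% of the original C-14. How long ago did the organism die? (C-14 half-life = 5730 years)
Age = t½ × log₂(1/ratio) = 5730 years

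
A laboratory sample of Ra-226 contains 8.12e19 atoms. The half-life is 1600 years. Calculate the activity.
A = λN = 3.518e16 decays/year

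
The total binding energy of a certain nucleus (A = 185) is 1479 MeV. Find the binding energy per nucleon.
B.E./A = 1479/185 = 7.995 MeV/nucleon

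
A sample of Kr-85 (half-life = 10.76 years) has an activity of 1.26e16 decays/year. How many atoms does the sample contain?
N = A/λ = 1.956e17 atoms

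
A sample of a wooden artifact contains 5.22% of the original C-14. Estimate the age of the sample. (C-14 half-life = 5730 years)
Age = t½ × log₂(1/ratio) = 24410 years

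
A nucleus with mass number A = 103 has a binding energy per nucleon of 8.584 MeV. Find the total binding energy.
B.E. = 8.584 × 103 = 884.2 MeV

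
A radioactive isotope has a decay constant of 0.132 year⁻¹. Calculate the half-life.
t½ = ln(2)/λ = 5.251 years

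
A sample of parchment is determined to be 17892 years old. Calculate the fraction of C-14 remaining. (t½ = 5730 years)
N/N₀ = (1/2)^(t/t½) = 0.1148 = 11.5%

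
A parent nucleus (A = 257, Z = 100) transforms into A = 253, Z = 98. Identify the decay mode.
ΔA = -4, ΔZ = -2 ⇒ alpha decay (α)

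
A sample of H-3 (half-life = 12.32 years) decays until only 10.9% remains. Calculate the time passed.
t = t½ × log₂(N₀/N) = 39.39 years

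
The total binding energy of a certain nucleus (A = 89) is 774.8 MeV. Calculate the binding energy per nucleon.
B.E./A = 774.8/89 = 8.706 MeV/nucleon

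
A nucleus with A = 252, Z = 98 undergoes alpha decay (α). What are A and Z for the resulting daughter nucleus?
Daughter: A = 248, Z = 96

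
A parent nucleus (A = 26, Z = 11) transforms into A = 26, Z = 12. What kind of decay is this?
ΔA = 0, ΔZ = +1 ⇒ beta-minus decay (β⁻)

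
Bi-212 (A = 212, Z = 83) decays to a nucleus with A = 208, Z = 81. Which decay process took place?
ΔA = -4, ΔZ = -2 ⇒ alpha decay (α)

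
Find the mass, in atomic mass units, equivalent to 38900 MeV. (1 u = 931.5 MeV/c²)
m = E/c² = 41.76 u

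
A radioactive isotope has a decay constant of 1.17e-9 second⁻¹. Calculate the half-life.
t½ = ln(2)/λ = 5.924e8 seconds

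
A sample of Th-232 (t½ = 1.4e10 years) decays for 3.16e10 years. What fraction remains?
N/N₀ = (1/2)^(t/t½) = 0.2092 = 20.9%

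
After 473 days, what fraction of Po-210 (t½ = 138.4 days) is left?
N/N₀ = (1/2)^(t/t½) = 0.09358 = 9.36%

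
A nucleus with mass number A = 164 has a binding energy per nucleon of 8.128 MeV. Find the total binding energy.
B.E. = 8.128 × 164 = 1333 MeV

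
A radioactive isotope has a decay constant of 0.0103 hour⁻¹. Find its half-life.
t½ = ln(2)/λ = 67.3 hours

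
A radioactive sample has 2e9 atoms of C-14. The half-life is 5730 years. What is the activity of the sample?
A = λN = 2.419e5 decays/year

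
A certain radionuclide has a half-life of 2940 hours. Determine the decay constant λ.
λ = ln(2)/t½ = 2.358e-4 hour⁻¹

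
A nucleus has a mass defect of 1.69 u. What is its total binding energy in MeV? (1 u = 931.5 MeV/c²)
B.E. = Δm × 931.5 = 1574 MeV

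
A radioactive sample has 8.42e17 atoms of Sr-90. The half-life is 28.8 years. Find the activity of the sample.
A = λN = 2.026e16 decays/year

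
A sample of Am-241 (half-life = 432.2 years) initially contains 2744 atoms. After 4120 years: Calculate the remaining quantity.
N = N₀(1/2)^(t/t½) = 3.705 atoms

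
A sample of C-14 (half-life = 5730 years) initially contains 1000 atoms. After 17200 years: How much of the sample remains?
N = N₀(1/2)^(t/t½) = 124.8 atoms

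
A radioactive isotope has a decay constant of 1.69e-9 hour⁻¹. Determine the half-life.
t½ = ln(2)/λ = 4.101e8 hours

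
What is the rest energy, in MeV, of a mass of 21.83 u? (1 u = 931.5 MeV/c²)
E = mc² = 20330 MeV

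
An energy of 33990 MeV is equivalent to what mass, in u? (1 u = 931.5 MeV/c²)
m = E/c² = 36.49 u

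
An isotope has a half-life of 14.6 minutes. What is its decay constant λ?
λ = ln(2)/t½ = 0.04748 minute⁻¹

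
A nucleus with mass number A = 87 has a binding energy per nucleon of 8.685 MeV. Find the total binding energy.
B.E. = 8.685 × 87 = 755.6 MeV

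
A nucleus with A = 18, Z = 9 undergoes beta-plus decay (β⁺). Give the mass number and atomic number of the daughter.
Daughter: A = 18, Z = 8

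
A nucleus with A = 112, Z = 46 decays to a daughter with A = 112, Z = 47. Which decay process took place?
ΔA = 0, ΔZ = +1 ⇒ beta-minus decay (β⁻)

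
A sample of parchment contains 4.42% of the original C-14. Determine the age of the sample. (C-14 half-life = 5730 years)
Age = t½ × log₂(1/ratio) = 25780 years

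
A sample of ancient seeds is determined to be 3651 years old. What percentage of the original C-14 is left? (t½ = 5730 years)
N/N₀ = (1/2)^(t/t½) = 0.643 = 64.3%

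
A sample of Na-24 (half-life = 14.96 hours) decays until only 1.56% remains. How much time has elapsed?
t = t½ × log₂(N₀/N) = 89.79 hours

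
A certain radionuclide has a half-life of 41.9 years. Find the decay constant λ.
λ = ln(2)/t½ = 0.01654 year⁻¹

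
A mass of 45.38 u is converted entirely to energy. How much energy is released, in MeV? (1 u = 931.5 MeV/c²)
E = mc² = 42270 MeV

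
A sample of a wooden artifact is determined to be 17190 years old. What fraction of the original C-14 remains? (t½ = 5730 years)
N/N₀ = (1/2)^(t/t½) = 0.125 = 12.5%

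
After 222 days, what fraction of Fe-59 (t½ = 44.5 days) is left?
N/N₀ = (1/2)^(t/t½) = 0.03149 = 3.15%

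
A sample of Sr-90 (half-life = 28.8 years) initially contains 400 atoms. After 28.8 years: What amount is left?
N = N₀(1/2)^(t/t½) = 200 atoms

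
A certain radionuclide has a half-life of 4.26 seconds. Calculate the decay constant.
λ = ln(2)/t½ = 0.1627 second⁻¹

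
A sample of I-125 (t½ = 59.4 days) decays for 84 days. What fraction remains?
N/N₀ = (1/2)^(t/t½) = 0.3752 = 37.5%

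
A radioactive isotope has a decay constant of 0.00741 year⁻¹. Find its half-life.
t½ = ln(2)/λ = 93.54 years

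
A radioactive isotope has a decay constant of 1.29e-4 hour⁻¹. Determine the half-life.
t½ = ln(2)/λ = 5373 hours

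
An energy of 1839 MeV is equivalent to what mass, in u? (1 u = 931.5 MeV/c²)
m = E/c² = 1.974 u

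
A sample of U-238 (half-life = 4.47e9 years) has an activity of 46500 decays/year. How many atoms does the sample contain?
N = A/λ = 2.999e14 atoms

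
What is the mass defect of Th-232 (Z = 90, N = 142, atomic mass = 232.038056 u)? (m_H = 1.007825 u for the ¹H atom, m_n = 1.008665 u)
Δm = Z·m_H + N·m_n − M = 1.897 u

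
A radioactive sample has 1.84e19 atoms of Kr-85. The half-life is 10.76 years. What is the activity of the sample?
A = λN = 1.185e18 decays/year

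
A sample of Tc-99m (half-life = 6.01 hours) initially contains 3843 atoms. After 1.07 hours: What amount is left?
N = N₀(1/2)^(t/t½) = 3397 atoms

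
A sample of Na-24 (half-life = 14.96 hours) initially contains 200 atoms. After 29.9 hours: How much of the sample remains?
N = N₀(1/2)^(t/t½) = 50.05 atoms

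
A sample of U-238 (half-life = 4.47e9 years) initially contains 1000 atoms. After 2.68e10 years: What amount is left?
N = N₀(1/2)^(t/t½) = 15.67 atoms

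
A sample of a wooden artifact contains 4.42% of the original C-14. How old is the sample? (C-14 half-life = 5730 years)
Age = t½ × log₂(1/ratio) = 25780 years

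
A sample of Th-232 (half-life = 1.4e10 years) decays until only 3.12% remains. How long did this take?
t = t½ × log₂(N₀/N) = 7.003e10 years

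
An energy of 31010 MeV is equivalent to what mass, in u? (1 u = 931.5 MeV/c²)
m = E/c² = 33.29 u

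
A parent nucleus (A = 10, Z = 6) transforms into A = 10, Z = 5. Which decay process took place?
ΔA = 0, ΔZ = -1 ⇒ beta-plus decay (β⁺) or electron capture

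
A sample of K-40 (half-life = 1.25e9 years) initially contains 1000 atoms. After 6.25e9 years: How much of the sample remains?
N = N₀(1/2)^(t/t½) = 31.25 atoms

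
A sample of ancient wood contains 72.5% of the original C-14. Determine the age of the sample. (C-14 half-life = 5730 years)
Age = t½ × log₂(1/ratio) = 2658 years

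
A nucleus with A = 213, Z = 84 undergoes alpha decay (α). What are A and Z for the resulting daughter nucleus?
Daughter: A = 209, Z = 82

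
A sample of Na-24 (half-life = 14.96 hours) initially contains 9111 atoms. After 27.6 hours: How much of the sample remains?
N = N₀(1/2)^(t/t½) = 2536 atoms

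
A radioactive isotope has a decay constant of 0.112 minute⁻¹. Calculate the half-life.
t½ = ln(2)/λ = 6.189 minutes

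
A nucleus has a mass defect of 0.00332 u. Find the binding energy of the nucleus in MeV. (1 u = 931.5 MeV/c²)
B.E. = Δm × 931.5 = 3.093 MeV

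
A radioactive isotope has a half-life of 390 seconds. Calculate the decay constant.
λ = ln(2)/t½ = 0.001777 second⁻¹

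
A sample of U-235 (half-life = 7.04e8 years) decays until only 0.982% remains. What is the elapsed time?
t = t½ × log₂(N₀/N) = 4.696e9 years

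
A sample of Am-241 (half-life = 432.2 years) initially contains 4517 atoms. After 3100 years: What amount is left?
N = N₀(1/2)^(t/t½) = 31.31 atoms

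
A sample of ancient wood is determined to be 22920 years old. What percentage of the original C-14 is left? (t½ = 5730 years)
N/N₀ = (1/2)^(t/t½) = 0.0625 = 6.25%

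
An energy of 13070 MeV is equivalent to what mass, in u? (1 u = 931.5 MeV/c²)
m = E/c² = 14.03 u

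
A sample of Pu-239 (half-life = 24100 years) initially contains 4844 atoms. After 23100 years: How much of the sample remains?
N = N₀(1/2)^(t/t½) = 2493 atoms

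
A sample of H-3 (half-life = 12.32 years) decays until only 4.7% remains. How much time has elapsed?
t = t½ × log₂(N₀/N) = 54.35 years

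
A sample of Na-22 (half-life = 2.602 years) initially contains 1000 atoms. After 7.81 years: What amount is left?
N = N₀(1/2)^(t/t½) = 124.9 atoms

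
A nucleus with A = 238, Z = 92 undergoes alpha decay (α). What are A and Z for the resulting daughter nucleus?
Daughter: A = 234, Z = 90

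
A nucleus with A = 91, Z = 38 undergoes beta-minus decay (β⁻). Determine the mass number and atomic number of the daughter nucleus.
Daughter: A = 91, Z = 39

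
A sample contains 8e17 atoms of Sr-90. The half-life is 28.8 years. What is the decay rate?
A = λN = 1.925e16 decays/year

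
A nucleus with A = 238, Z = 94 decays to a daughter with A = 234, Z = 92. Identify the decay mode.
ΔA = -4, ΔZ = -2 ⇒ alpha decay (α)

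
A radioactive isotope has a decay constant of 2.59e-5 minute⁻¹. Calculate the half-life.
t½ = ln(2)/λ = 26760 minutes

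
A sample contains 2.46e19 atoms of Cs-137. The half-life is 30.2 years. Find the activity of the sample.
A = λN = 5.646e17 decays/year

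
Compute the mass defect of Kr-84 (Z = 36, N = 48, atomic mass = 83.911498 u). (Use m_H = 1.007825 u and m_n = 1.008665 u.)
Δm = Z·m_H + N·m_n − M = 0.7861 u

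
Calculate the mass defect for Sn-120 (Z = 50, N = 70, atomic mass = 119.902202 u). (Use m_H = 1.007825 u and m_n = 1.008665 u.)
Δm = Z·m_H + N·m_n − M = 1.096 u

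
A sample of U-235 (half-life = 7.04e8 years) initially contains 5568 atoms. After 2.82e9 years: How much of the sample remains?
N = N₀(1/2)^(t/t½) = 346.6 atoms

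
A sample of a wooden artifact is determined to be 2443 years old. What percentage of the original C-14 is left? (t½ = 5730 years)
N/N₀ = (1/2)^(t/t½) = 0.7441 = 74.4%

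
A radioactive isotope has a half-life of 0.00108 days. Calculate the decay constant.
λ = ln(2)/t½ = 641.8 day⁻¹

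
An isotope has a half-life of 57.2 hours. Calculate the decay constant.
λ = ln(2)/t½ = 0.01212 hour⁻¹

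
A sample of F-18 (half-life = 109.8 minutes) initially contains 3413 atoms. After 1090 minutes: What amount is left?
N = N₀(1/2)^(t/t½) = 3.506 atoms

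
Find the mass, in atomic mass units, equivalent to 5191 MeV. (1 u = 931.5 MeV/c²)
m = E/c² = 5.573 u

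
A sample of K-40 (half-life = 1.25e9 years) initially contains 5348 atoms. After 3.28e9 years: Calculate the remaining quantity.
N = N₀(1/2)^(t/t½) = 867.5 atoms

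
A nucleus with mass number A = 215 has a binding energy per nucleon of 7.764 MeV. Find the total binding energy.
B.E. = 7.764 × 215 = 1669 MeV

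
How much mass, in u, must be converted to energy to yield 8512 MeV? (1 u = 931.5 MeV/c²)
m = E/c² = 9.138 u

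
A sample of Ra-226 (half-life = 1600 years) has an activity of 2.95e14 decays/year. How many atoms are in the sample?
N = A/λ = 6.81e17 atoms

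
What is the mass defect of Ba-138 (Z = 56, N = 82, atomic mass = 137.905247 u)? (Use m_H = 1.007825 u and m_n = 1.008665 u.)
Δm = Z·m_H + N·m_n − M = 1.243 u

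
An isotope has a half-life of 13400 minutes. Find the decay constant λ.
λ = ln(2)/t½ = 5.173e-5 minute⁻¹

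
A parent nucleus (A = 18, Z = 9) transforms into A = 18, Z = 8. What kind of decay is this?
ΔA = 0, ΔZ = -1 ⇒ beta-plus decay (β⁺) or electron capture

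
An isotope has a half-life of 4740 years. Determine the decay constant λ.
λ = ln(2)/t½ = 1.462e-4 year⁻¹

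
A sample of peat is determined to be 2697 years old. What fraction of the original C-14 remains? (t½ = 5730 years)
N/N₀ = (1/2)^(t/t½) = 0.7216 = 72.2%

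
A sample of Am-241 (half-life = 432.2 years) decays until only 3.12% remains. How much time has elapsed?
t = t½ × log₂(N₀/N) = 2162 years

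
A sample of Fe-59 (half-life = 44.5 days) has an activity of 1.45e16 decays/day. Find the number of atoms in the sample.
N = A/λ = 9.309e17 atoms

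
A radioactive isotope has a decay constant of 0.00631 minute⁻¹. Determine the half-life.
t½ = ln(2)/λ = 109.8 minutes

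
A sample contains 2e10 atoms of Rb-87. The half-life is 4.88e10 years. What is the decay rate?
A = λN = 0.2841 decays/year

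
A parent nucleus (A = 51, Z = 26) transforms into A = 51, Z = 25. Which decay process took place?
ΔA = 0, ΔZ = -1 ⇒ beta-plus decay (β⁺) or electron capture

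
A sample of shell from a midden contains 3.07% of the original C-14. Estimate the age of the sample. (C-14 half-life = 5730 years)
Age = t½ × log₂(1/ratio) = 28800 years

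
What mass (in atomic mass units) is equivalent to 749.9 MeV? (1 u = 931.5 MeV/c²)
m = E/c² = 0.805 u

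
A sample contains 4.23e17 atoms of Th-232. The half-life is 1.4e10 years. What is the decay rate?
A = λN = 2.094e7 decays/year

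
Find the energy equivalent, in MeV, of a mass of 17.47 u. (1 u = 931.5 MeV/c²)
E = mc² = 16270 MeV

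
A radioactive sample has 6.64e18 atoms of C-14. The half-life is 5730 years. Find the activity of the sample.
A = λN = 8.032e14 decays/year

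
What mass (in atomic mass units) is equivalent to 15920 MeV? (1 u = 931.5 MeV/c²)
m = E/c² = 17.09 u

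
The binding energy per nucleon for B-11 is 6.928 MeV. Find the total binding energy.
B.E. = 6.928 × 11 = 76.21 MeV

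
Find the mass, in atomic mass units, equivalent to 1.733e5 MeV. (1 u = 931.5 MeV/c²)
m = E/c² = 186 u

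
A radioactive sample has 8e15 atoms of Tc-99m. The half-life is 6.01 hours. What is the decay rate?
A = λN = 9.227e14 decays/hour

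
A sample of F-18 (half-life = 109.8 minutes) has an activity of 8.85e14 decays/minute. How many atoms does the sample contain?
N = A/λ = 1.402e17 atoms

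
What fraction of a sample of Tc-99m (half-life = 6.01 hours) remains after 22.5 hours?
N/N₀ = (1/2)^(t/t½) = 0.07465 = 7.46%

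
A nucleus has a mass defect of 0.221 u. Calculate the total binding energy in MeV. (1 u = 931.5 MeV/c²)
B.E. = Δm × 931.5 = 205.9 MeV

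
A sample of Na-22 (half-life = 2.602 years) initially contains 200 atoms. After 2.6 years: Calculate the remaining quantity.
N = N₀(1/2)^(t/t½) = 100.1 atoms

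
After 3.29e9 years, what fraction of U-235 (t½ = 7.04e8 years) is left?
N/N₀ = (1/2)^(t/t½) = 0.03919 = 3.92%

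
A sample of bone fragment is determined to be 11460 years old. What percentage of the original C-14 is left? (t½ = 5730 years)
N/N₀ = (1/2)^(t/t½) = 0.25 = 25%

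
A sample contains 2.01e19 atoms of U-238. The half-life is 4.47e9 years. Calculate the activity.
A = λN = 3.117e9 decays/year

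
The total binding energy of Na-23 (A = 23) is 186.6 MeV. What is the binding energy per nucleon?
B.E./A = 186.6/23 = 8.113 MeV/nucleon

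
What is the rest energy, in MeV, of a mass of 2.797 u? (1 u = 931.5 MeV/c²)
E = mc² = 2605 MeV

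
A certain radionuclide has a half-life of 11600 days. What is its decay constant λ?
λ = ln(2)/t½ = 5.975e-5 day⁻¹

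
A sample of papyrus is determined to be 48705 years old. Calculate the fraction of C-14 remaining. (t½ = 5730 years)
N/N₀ = (1/2)^(t/t½) = 0.002762 = 0.276%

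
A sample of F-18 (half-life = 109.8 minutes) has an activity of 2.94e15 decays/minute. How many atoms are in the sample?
N = A/λ = 4.657e17 atoms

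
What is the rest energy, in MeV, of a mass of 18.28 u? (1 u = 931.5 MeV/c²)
E = mc² = 17030 MeV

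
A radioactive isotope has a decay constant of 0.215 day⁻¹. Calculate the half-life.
t½ = ln(2)/λ = 3.224 days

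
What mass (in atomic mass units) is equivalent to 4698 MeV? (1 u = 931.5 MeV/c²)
m = E/c² = 5.043 u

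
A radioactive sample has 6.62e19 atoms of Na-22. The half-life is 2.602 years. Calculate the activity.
A = λN = 1.764e19 decays/year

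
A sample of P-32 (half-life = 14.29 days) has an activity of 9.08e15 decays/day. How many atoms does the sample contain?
N = A/λ = 1.872e17 atoms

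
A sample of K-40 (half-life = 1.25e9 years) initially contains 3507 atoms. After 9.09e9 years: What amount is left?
N = N₀(1/2)^(t/t½) = 22.69 atoms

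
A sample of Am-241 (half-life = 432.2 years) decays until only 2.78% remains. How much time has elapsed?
t = t½ × log₂(N₀/N) = 2234 years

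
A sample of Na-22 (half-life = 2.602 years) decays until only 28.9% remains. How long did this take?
t = t½ × log₂(N₀/N) = 4.66 years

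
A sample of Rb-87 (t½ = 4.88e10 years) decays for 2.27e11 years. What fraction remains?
N/N₀ = (1/2)^(t/t½) = 0.03978 = 3.98%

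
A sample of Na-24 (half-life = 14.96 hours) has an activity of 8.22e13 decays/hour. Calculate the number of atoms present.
N = A/λ = 1.774e15 atoms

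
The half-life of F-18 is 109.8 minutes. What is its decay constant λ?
λ = ln(2)/t½ = 0.006313 minute⁻¹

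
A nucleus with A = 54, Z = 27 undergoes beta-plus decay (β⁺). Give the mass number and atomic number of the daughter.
Daughter: A = 54, Z = 26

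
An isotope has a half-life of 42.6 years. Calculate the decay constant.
λ = ln(2)/t½ = 0.01627 year⁻¹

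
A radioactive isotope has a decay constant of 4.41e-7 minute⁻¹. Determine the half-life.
t½ = ln(2)/λ = 1.572e6 minutes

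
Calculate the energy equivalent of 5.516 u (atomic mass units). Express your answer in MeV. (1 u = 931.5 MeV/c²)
E = mc² = 5138 MeV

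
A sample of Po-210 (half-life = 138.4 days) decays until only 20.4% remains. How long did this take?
t = t½ × log₂(N₀/N) = 317.4 days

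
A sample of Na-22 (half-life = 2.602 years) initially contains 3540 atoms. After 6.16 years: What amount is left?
N = N₀(1/2)^(t/t½) = 686 atoms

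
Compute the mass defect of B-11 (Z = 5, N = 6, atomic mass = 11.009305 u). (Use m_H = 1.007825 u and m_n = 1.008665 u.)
Δm = Z·m_H + N·m_n − M = 0.08181 u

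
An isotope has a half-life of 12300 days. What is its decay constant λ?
λ = ln(2)/t½ = 5.635e-5 day⁻¹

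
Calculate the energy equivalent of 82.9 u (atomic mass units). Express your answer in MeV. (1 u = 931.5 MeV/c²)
E = mc² = 77220 MeV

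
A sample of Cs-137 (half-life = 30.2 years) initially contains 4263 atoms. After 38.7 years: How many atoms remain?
N = N₀(1/2)^(t/t½) = 1754 atoms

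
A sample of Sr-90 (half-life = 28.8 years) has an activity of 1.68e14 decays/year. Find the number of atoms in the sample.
N = A/λ = 6.98e15 atoms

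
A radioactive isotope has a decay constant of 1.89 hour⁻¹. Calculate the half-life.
t½ = ln(2)/λ = 0.3667 hours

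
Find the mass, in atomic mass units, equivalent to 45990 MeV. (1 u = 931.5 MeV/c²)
m = E/c² = 49.37 u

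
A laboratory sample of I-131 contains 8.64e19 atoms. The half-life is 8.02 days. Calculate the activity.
A = λN = 7.467e18 decays/day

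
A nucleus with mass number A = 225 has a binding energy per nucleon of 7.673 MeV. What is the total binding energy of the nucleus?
B.E. = 7.673 × 225 = 1726 MeV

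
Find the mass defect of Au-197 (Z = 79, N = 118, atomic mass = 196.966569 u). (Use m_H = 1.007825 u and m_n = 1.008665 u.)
Δm = Z·m_H + N·m_n − M = 1.674 u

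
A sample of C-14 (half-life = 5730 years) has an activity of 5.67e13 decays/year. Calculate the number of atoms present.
N = A/λ = 4.687e17 atoms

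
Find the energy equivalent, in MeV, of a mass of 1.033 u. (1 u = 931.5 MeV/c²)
E = mc² = 962.2 MeV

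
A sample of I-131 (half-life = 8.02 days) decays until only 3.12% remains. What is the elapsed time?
t = t½ × log₂(N₀/N) = 40.12 days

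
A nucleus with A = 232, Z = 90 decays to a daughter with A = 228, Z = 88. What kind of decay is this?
ΔA = -4, ΔZ = -2 ⇒ alpha decay (α)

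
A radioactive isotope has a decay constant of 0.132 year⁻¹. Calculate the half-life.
t½ = ln(2)/λ = 5.251 years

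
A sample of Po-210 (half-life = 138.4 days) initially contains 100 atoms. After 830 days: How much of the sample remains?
N = N₀(1/2)^(t/t½) = 1.566 atoms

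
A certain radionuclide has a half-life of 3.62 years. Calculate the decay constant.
λ = ln(2)/t½ = 0.1915 year⁻¹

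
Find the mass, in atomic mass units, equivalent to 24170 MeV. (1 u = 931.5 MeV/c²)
m = E/c² = 25.95 u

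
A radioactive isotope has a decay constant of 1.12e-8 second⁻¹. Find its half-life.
t½ = ln(2)/λ = 6.189e7 seconds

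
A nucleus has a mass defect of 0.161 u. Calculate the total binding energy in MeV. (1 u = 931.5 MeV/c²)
B.E. = Δm × 931.5 = 150 MeV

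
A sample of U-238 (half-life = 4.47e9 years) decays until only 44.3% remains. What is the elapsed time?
t = t½ × log₂(N₀/N) = 5.251e9 years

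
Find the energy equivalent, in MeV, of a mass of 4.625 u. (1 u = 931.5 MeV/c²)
E = mc² = 4308 MeV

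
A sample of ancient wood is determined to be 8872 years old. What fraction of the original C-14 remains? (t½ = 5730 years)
N/N₀ = (1/2)^(t/t½) = 0.3419 = 34.2%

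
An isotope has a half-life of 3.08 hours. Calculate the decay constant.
λ = ln(2)/t½ = 0.225 hour⁻¹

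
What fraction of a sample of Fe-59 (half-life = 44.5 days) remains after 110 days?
N/N₀ = (1/2)^(t/t½) = 0.1803 = 18%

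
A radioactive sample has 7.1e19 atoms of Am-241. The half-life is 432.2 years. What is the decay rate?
A = λN = 1.139e17 decays/year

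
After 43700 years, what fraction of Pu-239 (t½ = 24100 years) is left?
N/N₀ = (1/2)^(t/t½) = 0.2845 = 28.5%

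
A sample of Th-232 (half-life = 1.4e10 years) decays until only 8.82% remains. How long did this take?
t = t½ × log₂(N₀/N) = 4.904e10 years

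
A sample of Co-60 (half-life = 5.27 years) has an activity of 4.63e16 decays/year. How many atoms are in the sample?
N = A/λ = 3.52e17 atoms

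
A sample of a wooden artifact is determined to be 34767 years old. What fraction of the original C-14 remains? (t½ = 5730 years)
N/N₀ = (1/2)^(t/t½) = 0.01491 = 1.49%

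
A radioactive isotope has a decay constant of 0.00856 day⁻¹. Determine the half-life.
t½ = ln(2)/λ = 80.98 days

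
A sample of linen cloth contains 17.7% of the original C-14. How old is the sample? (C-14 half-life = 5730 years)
Age = t½ × log₂(1/ratio) = 14310 years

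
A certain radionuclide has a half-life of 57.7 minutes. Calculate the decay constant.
λ = ln(2)/t½ = 0.01201 minute⁻¹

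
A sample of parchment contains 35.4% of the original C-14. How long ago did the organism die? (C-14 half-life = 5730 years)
Age = t½ × log₂(1/ratio) = 8585 years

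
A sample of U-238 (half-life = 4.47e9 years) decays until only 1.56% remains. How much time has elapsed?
t = t½ × log₂(N₀/N) = 2.683e10 years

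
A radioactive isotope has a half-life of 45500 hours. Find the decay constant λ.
λ = ln(2)/t½ = 1.523e-5 hour⁻¹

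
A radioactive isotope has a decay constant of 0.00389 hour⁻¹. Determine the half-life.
t½ = ln(2)/λ = 178.2 hours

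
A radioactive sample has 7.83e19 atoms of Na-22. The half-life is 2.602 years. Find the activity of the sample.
A = λN = 2.086e19 decays/year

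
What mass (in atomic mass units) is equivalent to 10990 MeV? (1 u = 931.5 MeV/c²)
m = E/c² = 11.8 u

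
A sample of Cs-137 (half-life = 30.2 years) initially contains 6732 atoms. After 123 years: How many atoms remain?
N = N₀(1/2)^(t/t½) = 400 atoms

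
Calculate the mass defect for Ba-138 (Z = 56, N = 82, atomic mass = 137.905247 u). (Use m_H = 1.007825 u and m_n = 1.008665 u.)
Δm = Z·m_H + N·m_n − M = 1.243 u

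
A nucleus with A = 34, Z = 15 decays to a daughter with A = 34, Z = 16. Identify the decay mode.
ΔA = 0, ΔZ = +1 ⇒ beta-minus decay (β⁻)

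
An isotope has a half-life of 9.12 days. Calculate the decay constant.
λ = ln(2)/t½ = 0.076 day⁻¹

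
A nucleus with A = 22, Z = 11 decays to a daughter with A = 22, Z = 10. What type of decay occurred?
ΔA = 0, ΔZ = -1 ⇒ beta-plus decay (β⁺) or electron capture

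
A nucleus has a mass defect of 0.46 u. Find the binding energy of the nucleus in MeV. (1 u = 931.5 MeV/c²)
B.E. = Δm × 931.5 = 428.5 MeV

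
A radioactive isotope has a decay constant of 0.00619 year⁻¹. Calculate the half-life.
t½ = ln(2)/λ = 112 years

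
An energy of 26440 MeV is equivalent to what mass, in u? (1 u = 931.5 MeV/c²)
m = E/c² = 28.38 u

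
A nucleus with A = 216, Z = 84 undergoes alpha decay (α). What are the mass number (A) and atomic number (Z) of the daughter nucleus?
Daughter: A = 212, Z = 82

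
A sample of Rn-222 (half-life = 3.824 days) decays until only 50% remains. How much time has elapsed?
t = t½ × log₂(N₀/N) = 3.824 days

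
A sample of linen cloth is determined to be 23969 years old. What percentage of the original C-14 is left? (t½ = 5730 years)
N/N₀ = (1/2)^(t/t½) = 0.05505 = 5.51%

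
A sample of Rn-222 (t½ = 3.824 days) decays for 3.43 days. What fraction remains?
N/N₀ = (1/2)^(t/t½) = 0.537 = 53.7%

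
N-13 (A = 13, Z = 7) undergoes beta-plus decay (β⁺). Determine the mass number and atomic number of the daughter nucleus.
Daughter: A = 13, Z = 6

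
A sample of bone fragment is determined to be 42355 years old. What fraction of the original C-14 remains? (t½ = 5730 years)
N/N₀ = (1/2)^(t/t½) = 0.005955 = 0.595%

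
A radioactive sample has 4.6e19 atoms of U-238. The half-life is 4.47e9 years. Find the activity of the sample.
A = λN = 7.133e9 decays/year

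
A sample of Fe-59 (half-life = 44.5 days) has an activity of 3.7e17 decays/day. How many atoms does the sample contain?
N = A/λ = 2.375e19 atoms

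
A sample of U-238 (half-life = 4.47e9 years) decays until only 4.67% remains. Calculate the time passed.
t = t½ × log₂(N₀/N) = 1.976e10 years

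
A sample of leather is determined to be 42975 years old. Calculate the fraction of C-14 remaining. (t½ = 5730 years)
N/N₀ = (1/2)^(t/t½) = 0.005524 = 0.552%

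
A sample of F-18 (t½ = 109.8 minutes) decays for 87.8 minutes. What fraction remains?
N/N₀ = (1/2)^(t/t½) = 0.5745 = 57.4%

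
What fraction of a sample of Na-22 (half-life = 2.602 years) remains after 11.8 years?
N/N₀ = (1/2)^(t/t½) = 0.04314 = 4.31%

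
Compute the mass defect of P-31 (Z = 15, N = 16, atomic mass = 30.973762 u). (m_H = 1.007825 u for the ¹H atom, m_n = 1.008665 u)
Δm = Z·m_H + N·m_n − M = 0.2823 u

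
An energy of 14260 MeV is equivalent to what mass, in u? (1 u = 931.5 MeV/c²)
m = E/c² = 15.31 u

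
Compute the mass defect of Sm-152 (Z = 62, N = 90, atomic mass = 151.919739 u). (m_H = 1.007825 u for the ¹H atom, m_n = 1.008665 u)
Δm = Z·m_H + N·m_n − M = 1.345 u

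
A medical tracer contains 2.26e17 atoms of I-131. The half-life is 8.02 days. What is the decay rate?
A = λN = 1.953e16 decays/day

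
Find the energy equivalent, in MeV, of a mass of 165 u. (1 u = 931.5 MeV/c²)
E = mc² = 1.537e5 MeV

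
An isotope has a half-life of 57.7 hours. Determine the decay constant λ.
λ = ln(2)/t½ = 0.01201 hour⁻¹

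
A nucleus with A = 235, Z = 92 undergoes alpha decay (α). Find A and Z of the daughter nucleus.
Daughter: A = 231, Z = 90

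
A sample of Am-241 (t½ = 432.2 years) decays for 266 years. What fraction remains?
N/N₀ = (1/2)^(t/t½) = 0.6527 = 65.3%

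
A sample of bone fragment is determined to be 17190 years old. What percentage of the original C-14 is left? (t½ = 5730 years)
N/N₀ = (1/2)^(t/t½) = 0.125 = 12.5%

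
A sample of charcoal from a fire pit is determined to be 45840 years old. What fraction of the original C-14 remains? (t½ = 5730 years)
N/N₀ = (1/2)^(t/t½) = 0.003906 = 0.391%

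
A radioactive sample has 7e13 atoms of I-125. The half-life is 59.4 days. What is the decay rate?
A = λN = 8.168e11 decays/day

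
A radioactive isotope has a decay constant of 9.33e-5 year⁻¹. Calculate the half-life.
t½ = ln(2)/λ = 7429 years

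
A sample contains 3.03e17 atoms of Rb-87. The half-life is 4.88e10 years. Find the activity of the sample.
A = λN = 4.304e6 decays/year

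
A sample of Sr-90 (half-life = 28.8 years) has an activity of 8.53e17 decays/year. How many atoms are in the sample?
N = A/λ = 3.544e19 atoms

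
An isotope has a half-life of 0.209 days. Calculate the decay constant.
λ = ln(2)/t½ = 3.316 day⁻¹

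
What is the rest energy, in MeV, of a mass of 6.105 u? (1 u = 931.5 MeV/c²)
E = mc² = 5687 MeV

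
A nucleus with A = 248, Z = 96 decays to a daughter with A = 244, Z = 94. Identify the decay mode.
ΔA = -4, ΔZ = -2 ⇒ alpha decay (α)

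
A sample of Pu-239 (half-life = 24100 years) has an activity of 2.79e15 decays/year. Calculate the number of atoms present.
N = A/λ = 9.701e19 atoms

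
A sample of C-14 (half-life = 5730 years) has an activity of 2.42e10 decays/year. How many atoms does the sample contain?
N = A/λ = 2.001e14 atoms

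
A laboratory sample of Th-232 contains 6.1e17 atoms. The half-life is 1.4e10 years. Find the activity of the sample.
A = λN = 3.02e7 decays/year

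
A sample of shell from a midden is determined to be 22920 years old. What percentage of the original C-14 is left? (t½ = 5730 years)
N/N₀ = (1/2)^(t/t½) = 0.0625 = 6.25%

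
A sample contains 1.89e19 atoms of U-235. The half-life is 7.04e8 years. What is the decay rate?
A = λN = 1.861e10 decays/year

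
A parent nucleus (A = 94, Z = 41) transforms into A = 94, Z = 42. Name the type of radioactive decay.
ΔA = 0, ΔZ = +1 ⇒ beta-minus decay (β⁻)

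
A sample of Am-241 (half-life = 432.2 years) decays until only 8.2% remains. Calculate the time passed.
t = t½ × log₂(N₀/N) = 1559 years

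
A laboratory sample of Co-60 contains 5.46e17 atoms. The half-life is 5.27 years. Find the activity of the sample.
A = λN = 7.181e16 decays/year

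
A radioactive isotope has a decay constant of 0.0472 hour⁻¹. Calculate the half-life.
t½ = ln(2)/λ = 14.69 hours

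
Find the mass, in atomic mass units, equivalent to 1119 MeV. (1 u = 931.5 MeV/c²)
m = E/c² = 1.201 u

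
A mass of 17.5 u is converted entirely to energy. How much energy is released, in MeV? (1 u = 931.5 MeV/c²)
E = mc² = 16300 MeV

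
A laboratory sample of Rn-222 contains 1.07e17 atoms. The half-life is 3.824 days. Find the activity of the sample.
A = λN = 1.94e16 decays/day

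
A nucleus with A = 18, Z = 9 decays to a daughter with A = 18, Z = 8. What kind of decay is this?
ΔA = 0, ΔZ = -1 ⇒ beta-plus decay (β⁺) or electron capture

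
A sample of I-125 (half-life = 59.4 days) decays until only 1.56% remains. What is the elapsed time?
t = t½ × log₂(N₀/N) = 356.5 days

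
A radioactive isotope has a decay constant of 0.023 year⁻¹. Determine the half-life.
t½ = ln(2)/λ = 30.14 years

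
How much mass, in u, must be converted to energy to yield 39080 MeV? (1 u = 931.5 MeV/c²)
m = E/c² = 41.95 u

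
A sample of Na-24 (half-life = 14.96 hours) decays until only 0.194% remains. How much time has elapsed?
t = t½ × log₂(N₀/N) = 134.8 hours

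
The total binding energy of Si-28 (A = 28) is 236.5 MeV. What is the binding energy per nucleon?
B.E./A = 236.5/28 = 8.446 MeV/nucleon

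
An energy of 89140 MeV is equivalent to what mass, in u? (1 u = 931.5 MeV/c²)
m = E/c² = 95.7 u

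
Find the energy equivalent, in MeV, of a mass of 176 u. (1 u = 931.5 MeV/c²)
E = mc² = 1.639e5 MeV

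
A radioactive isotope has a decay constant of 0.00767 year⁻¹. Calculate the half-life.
t½ = ln(2)/λ = 90.37 years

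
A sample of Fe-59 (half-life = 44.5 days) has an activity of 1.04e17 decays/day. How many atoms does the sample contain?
N = A/λ = 6.677e18 atoms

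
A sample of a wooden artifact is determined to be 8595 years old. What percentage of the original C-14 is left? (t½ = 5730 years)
N/N₀ = (1/2)^(t/t½) = 0.3536 = 35.4%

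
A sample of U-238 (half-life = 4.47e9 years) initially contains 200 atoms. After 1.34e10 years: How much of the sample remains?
N = N₀(1/2)^(t/t½) = 25.04 atoms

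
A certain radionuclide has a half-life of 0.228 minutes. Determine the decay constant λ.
λ = ln(2)/t½ = 3.04 minute⁻¹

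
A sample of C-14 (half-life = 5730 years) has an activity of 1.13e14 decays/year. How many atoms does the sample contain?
N = A/λ = 9.341e17 atoms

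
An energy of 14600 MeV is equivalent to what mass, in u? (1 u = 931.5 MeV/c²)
m = E/c² = 15.67 u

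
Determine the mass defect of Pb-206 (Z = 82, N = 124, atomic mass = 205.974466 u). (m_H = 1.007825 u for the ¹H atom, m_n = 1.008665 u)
Δm = Z·m_H + N·m_n − M = 1.742 u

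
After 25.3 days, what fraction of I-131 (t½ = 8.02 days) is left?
N/N₀ = (1/2)^(t/t½) = 0.1123 = 11.2%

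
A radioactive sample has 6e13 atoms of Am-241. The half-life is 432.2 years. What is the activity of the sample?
A = λN = 9.623e10 decays/year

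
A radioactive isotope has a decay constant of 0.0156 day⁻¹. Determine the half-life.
t½ = ln(2)/λ = 44.43 days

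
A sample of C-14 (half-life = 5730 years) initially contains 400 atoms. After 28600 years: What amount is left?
N = N₀(1/2)^(t/t½) = 12.58 atoms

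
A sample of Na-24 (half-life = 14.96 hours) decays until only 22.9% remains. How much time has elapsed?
t = t½ × log₂(N₀/N) = 31.81 hours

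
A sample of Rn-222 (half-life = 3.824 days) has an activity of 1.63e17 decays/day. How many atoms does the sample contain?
N = A/λ = 8.992e17 atoms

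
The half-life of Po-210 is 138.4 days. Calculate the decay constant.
λ = ln(2)/t½ = 0.005008 day⁻¹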